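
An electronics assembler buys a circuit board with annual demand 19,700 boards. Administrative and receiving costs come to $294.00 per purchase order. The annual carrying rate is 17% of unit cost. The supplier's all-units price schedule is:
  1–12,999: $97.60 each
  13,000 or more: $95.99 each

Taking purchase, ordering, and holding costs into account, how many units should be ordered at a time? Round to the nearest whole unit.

Holding cost per unit per year at price C is H = 0.17·C.
For each price level, check whether its EOQ is feasible; otherwise the best quantity at that price is the breakpoint.
EOQ at $97.60 = 835.5 (feasible in tier 1): TC = 19,700×$97.60 + (19,700/835.5)×294 + (835.5/2)×0.17×$97.60 = $1,936,583.44.
EOQ at $95.99 = 842.5 < 13000, so use break Q=13000: TC = 19,700×$95.99 + (19,700/13000.0)×294 + (13000.0/2)×0.17×$95.99 = $1,997,517.47.
Lowest total cost is $1,936,583.44 at Q = 835.5.

Q* ≈ 836 boards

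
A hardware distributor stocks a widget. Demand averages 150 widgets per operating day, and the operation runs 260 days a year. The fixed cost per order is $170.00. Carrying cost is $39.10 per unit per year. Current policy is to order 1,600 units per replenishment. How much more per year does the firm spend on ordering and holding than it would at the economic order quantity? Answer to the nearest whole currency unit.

Annual demand D = 150 × 260 = 39,000.
EOQ = √(2DS/H) = √(2 × 39,000 × 170 / 39.1) ≈ 582.35.
Cost at Q* = (D/Q*)S + (Q*/2)H = √(2DSH) ≈ $22,769.85.
Cost at Q = 1,600: (39,000/1,600)×170 + (1,600/2)×39.1 = $4,143.75 + $31,280.00 = $35,423.75.
Excess = $35,423.75 − $22,769.85 = $12,653.90.

Extra cost ≈ $12,654 per year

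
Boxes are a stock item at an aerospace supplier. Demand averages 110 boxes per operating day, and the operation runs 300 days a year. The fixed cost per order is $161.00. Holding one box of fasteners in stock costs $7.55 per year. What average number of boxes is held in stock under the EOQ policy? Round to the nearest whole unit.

Annual demand D = 110 × 300 = 33,000.
EOQ = √(2DS/H) = √(2 × 33,000 × 161 / 7.55) ≈ 1186.35.
Average inventory = Q*/2 ≈ 1186.35 / 2 = 593.173.

Average inventory ≈ 593 boxes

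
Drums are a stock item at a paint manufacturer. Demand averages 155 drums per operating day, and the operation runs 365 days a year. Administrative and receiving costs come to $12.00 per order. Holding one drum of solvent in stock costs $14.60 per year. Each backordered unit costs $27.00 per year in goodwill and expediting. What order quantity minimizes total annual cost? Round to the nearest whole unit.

Annual demand D = 155 × 365 = 56,575.
With planned backorders, Q* = √(2DS/H) · √((H+B)/B).
√(2DS/H) = √(2 × 56,575 × 12 / 14.6) = 304.959.
√((H+B)/B) = √((14.6+27)/27) = 1.2413.
Q* ≈ 378.535.

Q* ≈ 379 drums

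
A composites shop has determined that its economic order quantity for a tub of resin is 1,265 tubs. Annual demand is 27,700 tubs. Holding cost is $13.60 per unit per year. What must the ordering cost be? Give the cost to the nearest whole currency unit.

S ≈ $393

The basic EOQ model gives Q* = √(2DS/H); rearrange for the unknown.
From Q* = √(2DS/H): S = Q*²H / (2D) = 1,265² × 13.6 / (2 × 27,700) = 392.8350.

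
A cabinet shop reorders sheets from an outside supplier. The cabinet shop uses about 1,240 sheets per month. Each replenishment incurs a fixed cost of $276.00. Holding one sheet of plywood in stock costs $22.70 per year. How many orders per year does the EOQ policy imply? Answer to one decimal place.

N ≈ 24.7 orders per year

Annual demand D = 1,240 × 12 = 14,880.
The optimal lot size = √(2DS/H) = √(2 × 14,880 × 276 / 22.7) ≈ 601.53.
Orders per year = D / Q* = 14,880 / 601.53 ≈ 24.737.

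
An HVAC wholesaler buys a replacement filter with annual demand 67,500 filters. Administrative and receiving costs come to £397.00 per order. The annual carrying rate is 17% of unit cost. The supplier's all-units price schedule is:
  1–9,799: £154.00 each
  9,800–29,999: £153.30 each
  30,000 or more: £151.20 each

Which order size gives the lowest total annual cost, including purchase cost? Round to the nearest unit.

Holding cost per unit per year at price C is H = 0.17·C.
For each price level, check whether its EOQ is feasible; otherwise the best quantity at that price is the breakpoint.
EOQ at £154.00 = 1430.8 (feasible in tier 1): TC = 67,500×£154.00 + (67,500/1430.8)×397 + (1430.8/2)×0.17×£154.00 = £10,432,458.20.
EOQ at £153.30 = 1434.1 < 9800, so use break Q=9800: TC = 67,500×£153.30 + (67,500/9800.0)×397 + (9800.0/2)×0.17×£153.30 = £10,478,183.34.
EOQ at £151.20 = 1444.0 < 30000, so use break Q=30000: TC = 67,500×£151.20 + (67,500/30000.0)×397 + (30000.0/2)×0.17×£151.20 = £10,592,453.25.
Lowest total cost is £10,432,458.20 at Q = 1430.8.

Q* ≈ 1,431 filters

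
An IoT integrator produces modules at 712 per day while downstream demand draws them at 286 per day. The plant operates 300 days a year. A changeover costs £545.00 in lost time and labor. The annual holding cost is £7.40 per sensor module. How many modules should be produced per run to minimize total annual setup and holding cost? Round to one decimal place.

Annual demand D = 286 × 300 = 85,800.
Production build-up factor (1 − d/p) = 1 − 286/712 = 0.5983.
Q* = √(2DS / (H(1 − d/p))) = √(2 × 85,800 × 545 / (7.4 × 0.5983)).
= √(93,522,000 / 4.4275) ≈ 4595.960.

Q* ≈ 4,596.0 modules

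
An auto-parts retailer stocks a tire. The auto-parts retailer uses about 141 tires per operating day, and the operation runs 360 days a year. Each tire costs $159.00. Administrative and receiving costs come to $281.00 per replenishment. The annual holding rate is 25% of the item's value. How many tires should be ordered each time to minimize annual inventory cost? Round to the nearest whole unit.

Annual demand D = 141 × 360 = 50,760.
Holding cost H = 0.25 × $159.00 = $39.7500 per unit per year.
EOQ = √(2DS / H) = √(2 × 50,760 × 281 / 39.75).
= √(28,527,120 / 39.75) = √717,663.3962 ≈ 847.150.

Q* ≈ 847 tires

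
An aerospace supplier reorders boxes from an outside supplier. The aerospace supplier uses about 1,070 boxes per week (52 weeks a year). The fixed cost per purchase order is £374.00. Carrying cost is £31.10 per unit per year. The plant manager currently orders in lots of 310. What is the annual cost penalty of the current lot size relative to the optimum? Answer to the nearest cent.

Annual demand D = 1,070 × 52 = 55,640.
EOQ = √(2DS/H) = √(2 × 55,640 × 374 / 31.1) ≈ 1156.82.
Cost at Q* = (D/Q*)S + (Q*/2)H = √(2DSH) ≈ £35,976.97.
Cost at Q = 310: (55,640/310)×374 + (310/2)×31.1 = £67,126.97 + £4,820.50 = £71,947.47.
Excess = £71,947.47 − £35,976.97 = £35,970.50.

Extra cost ≈ £35,970.50 per year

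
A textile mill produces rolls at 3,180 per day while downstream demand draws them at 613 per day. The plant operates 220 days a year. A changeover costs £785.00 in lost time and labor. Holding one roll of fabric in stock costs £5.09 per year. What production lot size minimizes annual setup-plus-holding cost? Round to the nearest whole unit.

Q* ≈ 7,178 rolls

Annual demand D = 613 × 220 = 134,860.
Production build-up factor (1 − d/p) = 1 − 613/3,180 = 0.8072.
Q* = √(2DS / (H(1 − d/p))) = √(2 × 134,860 × 785 / (5.09 × 0.8072)).
= √(211,730,200 / 4.1088) ≈ 7178.491.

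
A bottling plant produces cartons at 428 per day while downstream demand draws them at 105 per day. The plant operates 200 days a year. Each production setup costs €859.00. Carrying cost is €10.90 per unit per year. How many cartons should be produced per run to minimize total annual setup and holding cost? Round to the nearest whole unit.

Q* ≈ 2,094 cartons

Annual demand D = 105 × 200 = 21,000.
Production build-up factor (1 − d/p) = 1 − 105/428 = 0.7547.
Q* = √(2DS / (H(1 − d/p))) = √(2 × 21,000 × 859 / (10.9 × 0.7547)).
= √(36,078,000 / 8.2259) ≈ 2094.250.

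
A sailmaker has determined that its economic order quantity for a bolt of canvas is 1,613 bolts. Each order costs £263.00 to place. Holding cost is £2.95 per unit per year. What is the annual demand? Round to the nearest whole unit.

Invert the EOQ relation Q*² = 2DS/H.
From Q* = √(2DS/H): D = Q*²H / (2S) = 1,613² × 2.95 / (2 × 263) = 14591.670.

D ≈ 14,592 bolts per year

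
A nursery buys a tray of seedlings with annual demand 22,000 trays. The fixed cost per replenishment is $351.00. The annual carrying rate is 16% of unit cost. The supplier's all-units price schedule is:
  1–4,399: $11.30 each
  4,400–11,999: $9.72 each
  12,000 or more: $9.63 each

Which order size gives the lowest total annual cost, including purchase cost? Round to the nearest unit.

Q* ≈ 4,400 trays

Holding cost per unit per year at price C is H = 0.16·C.
Evaluate total cost at each tier's feasible EOQ or, if the EOQ is below the tier, at the tier's minimum quantity.
EOQ at $11.30 = 2922.7 (feasible in tier 1): TC = 22,000×$11.30 + (22,000/2922.7)×351 + (2922.7/2)×0.16×$11.30 = $253,884.20.
EOQ at $9.72 = 3151.3 < 4400, so use break Q=4400: TC = 22,000×$9.72 + (22,000/4400.0)×351 + (4400.0/2)×0.16×$9.72 = $219,016.44.
EOQ at $9.63 = 3166.0 < 12000, so use break Q=12000: TC = 22,000×$9.63 + (22,000/12000.0)×351 + (12000.0/2)×0.16×$9.63 = $221,748.30.
Lowest total cost is $219,016.44 at Q = 4400.0.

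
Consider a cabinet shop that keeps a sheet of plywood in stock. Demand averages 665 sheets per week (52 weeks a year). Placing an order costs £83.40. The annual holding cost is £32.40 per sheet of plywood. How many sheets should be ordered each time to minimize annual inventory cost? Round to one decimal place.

Q* ≈ 421.9 sheets

Annual demand D = 665 × 52 = 34,580.
EOQ = √(2DS / H) = √(2 × 34,580 × 83.4 / 32.4).
= √(5,767,944 / 32.4) = √178,022.963 ≈ 421.928.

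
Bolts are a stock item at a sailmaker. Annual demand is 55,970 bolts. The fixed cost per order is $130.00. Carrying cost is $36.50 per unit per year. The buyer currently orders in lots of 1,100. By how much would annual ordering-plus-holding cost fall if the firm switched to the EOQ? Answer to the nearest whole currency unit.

Extra cost ≈ $3,643 per year

EOQ = √(2DS/H) = √(2 × 55,970 × 130 / 36.5) ≈ 631.42.
Cost at Q* = (D/Q*)S + (Q*/2)H = √(2DSH) ≈ $23,046.81.
Cost at Q = 1,100: (55,970/1,100)×130 + (1,100/2)×36.5 = $6,614.64 + $20,075.00 = $26,689.64.
Excess = $26,689.64 − $23,046.81 = $3,642.83.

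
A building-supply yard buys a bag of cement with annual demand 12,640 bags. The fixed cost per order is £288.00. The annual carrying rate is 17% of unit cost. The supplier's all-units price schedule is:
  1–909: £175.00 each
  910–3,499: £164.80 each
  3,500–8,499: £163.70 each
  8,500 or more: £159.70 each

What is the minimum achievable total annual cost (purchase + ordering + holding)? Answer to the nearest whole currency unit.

Holding cost per unit per year at price C is H = 0.17·C.
Evaluate total cost at each tier's feasible EOQ or, if the EOQ is below the tier, at the tier's minimum quantity.
EOQ at £175.00 = 494.7 (feasible in tier 1): TC = 12,640×£175.00 + (12,640/494.7)×288 + (494.7/2)×0.17×£175.00 = £2,226,717.30.
EOQ at £164.80 = 509.8 < 910, so use break Q=910: TC = 12,640×£164.80 + (12,640/910.0)×288 + (910.0/2)×0.17×£164.80 = £2,099,819.63.
EOQ at £163.70 = 511.5 < 3500, so use break Q=3500: TC = 12,640×£163.70 + (12,640/3500.0)×288 + (3500.0/2)×0.17×£163.70 = £2,118,908.84.
EOQ at £159.70 = 517.9 < 8500, so use break Q=8500: TC = 12,640×£159.70 + (12,640/8500.0)×288 + (8500.0/2)×0.17×£159.70 = £2,134,419.52.
Lowest total cost among the candidates is at Q = 910.0.

TC* ≈ £2,099,820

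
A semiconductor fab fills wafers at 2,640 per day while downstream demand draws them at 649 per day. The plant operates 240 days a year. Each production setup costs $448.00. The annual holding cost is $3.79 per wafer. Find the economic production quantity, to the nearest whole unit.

Q* ≈ 6,988 wafers

Annual demand D = 649 × 240 = 155,760.
Production build-up factor (1 − d/p) = 1 − 649/2,640 = 0.7542.
Q* = √(2DS / (H(1 − d/p))) = √(2 × 155,760 × 448 / (3.79 × 0.7542)).
= √(139,560,960 / 2.8583) ≈ 6987.611.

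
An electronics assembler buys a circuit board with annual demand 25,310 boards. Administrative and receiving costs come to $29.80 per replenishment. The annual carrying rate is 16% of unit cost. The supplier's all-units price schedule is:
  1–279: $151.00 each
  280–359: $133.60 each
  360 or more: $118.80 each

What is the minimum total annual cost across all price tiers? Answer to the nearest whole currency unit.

TC* ≈ $3,012,345

Holding cost per unit per year at price C is H = 0.16·C.
For each price level, check whether its EOQ is feasible; otherwise the best quantity at that price is the breakpoint.
EOQ at $151.00 = 249.9 (feasible in tier 1): TC = 25,310×$151.00 + (25,310/249.9)×29.8 + (249.9/2)×0.16×$151.00 = $3,827,846.95.
EOQ at $133.60 = 265.6 < 280, so use break Q=280: TC = 25,310×$133.60 + (25,310/280.0)×29.8 + (280.0/2)×0.16×$133.60 = $3,387,102.35.
EOQ at $118.80 = 281.7 < 360, so use break Q=360: TC = 25,310×$118.80 + (25,310/360.0)×29.8 + (360.0/2)×0.16×$118.80 = $3,012,344.55.
Lowest total cost among the candidates is at Q = 360.0.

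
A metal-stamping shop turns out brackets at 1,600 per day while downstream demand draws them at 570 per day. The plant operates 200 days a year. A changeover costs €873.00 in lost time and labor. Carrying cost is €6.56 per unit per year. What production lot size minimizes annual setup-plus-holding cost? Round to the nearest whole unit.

Q* ≈ 6,865 brackets

Annual demand D = 570 × 200 = 114,000.
Production build-up factor (1 − d/p) = 1 − 570/1,600 = 0.6438.
Q* = √(2DS / (H(1 − d/p))) = √(2 × 114,000 × 873 / (6.56 × 0.6438)).
= √(199,044,000 / 4.223) ≈ 6865.371.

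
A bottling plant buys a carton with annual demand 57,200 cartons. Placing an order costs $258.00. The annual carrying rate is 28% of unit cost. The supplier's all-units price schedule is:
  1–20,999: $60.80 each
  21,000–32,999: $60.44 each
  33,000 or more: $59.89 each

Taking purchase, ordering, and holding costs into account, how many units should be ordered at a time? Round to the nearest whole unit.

Holding cost per unit per year at price C is H = 0.28·C.
Evaluate total cost at each tier's feasible EOQ or, if the EOQ is below the tier, at the tier's minimum quantity.
EOQ at $60.80 = 1316.7 (feasible in tier 1): TC = 57,200×$60.80 + (57,200/1316.7)×258 + (1316.7/2)×0.28×$60.80 = $3,500,175.77.
EOQ at $60.44 = 1320.6 < 21000, so use break Q=21000: TC = 57,200×$60.44 + (57,200/21000.0)×258 + (21000.0/2)×0.28×$60.44 = $3,635,564.34.
EOQ at $59.89 = 1326.7 < 33000, so use break Q=33000: TC = 57,200×$59.89 + (57,200/33000.0)×258 + (33000.0/2)×0.28×$59.89 = $3,702,847.00.
Lowest total cost is $3,500,175.77 at Q = 1316.7.

Q* ≈ 1,317 cartons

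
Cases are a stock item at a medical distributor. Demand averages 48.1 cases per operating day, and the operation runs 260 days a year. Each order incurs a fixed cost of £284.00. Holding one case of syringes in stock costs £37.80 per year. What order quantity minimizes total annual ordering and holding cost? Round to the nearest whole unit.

Q* ≈ 433 cases

Annual demand D = 48.1 × 260 = 12,506.
EOQ = √(2DS / H) = √(2 × 12,506 × 284 / 37.8).
= √(7,103,408 / 37.8) = √187,920.8466 ≈ 433.498.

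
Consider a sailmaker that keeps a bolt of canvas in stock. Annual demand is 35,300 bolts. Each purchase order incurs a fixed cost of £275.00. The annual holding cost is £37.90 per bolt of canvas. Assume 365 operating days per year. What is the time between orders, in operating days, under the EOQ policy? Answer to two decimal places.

Q* = √(2DS/H) = √(2 × 35,300 × 275 / 37.9) ≈ 715.73.
Cycle time = Q*/D × 365 = 715.73 / 35,300 × 365 ≈ 7.401 days.

T ≈ 7.40 days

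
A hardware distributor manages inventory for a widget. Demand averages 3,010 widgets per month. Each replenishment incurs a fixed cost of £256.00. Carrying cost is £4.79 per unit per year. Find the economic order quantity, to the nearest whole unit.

Q* ≈ 1,965 widgets

Annual demand D = 3,010 × 12 = 36,120.
EOQ = √(2DS / H) = √(2 × 36,120 × 256 / 4.79).
= √(18,493,440 / 4.79) = √3,860,843.4238 ≈ 1964.903.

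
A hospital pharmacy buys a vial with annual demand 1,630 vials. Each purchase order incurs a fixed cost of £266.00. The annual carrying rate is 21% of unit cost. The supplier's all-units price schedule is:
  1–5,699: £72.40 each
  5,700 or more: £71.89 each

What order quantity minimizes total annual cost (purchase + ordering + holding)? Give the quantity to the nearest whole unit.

Holding cost per unit per year at price C is H = 0.21·C.
Evaluate total cost at each tier's feasible EOQ or, if the EOQ is below the tier, at the tier's minimum quantity.
EOQ at £72.40 = 238.8 (feasible in tier 1): TC = 1,630×£72.40 + (1,630/238.8)×266 + (238.8/2)×0.21×£72.40 = £121,643.02.
EOQ at £71.89 = 239.7 < 5700, so use break Q=5700: TC = 1,630×£71.89 + (1,630/5700.0)×266 + (5700.0/2)×0.21×£71.89 = £160,282.93.
Lowest total cost is £121,643.02 at Q = 238.8.

Q* ≈ 239 vials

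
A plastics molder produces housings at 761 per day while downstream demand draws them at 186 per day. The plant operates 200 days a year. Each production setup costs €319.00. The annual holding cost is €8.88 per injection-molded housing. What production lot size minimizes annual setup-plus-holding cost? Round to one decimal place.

Annual demand D = 186 × 200 = 37,200.
Production build-up factor (1 − d/p) = 1 − 186/761 = 0.7556.
Q* = √(2DS / (H(1 − d/p))) = √(2 × 37,200 × 319 / (8.88 × 0.7556)).
= √(23,733,600 / 6.7096) ≈ 1880.762.

Q* ≈ 1,880.8 housings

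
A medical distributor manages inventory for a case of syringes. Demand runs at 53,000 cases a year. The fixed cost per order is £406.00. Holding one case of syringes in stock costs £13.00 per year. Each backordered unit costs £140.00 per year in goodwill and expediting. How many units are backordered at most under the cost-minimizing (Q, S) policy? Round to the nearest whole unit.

S* ≈ 162 cases

With planned backorders, Q* = √(2DS/H) · √((H+B)/B).
√(2DS/H) = √(2 × 53,000 × 406 / 13) = 1819.467.
√((H+B)/B) = √((13+140)/140) = 1.0454.
Q* ≈ 1902.068.
S* = Q* · H/(H+B) = 1902.068 × 13/153 ≈ 161.614.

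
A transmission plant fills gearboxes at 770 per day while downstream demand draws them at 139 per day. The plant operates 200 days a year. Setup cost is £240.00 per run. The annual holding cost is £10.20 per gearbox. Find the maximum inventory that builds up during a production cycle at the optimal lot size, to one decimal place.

Annual demand D = 139 × 200 = 27,800.
Production build-up factor (1 − d/p) = 1 − 139/770 = 0.8195.
Q* = √(2DS / (H(1 − d/p))) = √(2 × 27,800 × 240 / (10.2 × 0.8195)).
= √(13,344,000 / 8.3587) ≈ 1263.495.
Maximum inventory = Q*(1 − d/p) = 1263.495 × 0.8195 ≈ 1035.410.

I_max ≈ 1,035.4 gearboxes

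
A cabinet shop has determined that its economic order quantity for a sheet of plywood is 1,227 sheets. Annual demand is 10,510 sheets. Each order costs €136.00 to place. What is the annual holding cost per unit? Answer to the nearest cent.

The basic EOQ model gives Q* = √(2DS/H); rearrange for the unknown.
From Q* = √(2DS/H): H = 2DS / Q*² = 2 × 10,510 × 136 / 1,227² = 1.8988.

H ≈ €1.90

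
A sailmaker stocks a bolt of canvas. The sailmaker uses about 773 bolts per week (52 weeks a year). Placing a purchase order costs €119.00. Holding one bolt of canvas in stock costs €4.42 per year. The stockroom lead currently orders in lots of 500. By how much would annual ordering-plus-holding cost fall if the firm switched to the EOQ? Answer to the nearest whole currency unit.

Annual demand D = 773 × 52 = 40,196.
EOQ = √(2DS/H) = √(2 × 40,196 × 119 / 4.42) ≈ 1471.19.
Cost at Q* = (D/Q*)S + (Q*/2)H = √(2DSH) ≈ €6,502.66.
Cost at Q = 500: (40,196/500)×119 + (500/2)×4.42 = €9,566.65 + €1,105.00 = €10,671.65.
Excess = €10,671.65 − €6,502.66 = €4,168.99.

Extra cost ≈ €4,169 per year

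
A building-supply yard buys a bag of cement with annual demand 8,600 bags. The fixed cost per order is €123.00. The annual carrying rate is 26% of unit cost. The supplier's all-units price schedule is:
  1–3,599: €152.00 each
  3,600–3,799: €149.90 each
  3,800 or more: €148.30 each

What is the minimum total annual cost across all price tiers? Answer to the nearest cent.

TC* ≈ €1,316,343.77

Holding cost per unit per year at price C is H = 0.26·C.
For each price level, check whether its EOQ is feasible; otherwise the best quantity at that price is the breakpoint.
EOQ at €152.00 = 231.4 (feasible in tier 1): TC = 8,600×€152.00 + (8,600/231.4)×123 + (231.4/2)×0.26×€152.00 = €1,316,343.77.
EOQ at €149.90 = 233.0 < 3600, so use break Q=3600: TC = 8,600×€149.90 + (8,600/3600.0)×123 + (3600.0/2)×0.26×€149.90 = €1,359,587.03.
EOQ at €148.30 = 234.2 < 3800, so use break Q=3800: TC = 8,600×€148.30 + (8,600/3800.0)×123 + (3800.0/2)×0.26×€148.30 = €1,348,918.57.
Lowest total cost among the candidates is at Q = 231.4.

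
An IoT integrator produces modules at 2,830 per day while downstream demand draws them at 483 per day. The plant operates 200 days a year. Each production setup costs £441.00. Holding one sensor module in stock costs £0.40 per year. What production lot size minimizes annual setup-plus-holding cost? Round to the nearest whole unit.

Q* ≈ 16,026 modules

Annual demand D = 483 × 200 = 96,600.
Production build-up factor (1 − d/p) = 1 − 483/2,830 = 0.8293.
Q* = √(2DS / (H(1 − d/p))) = √(2 × 96,600 × 441 / (0.4 × 0.8293)).
= √(85,201,200 / 0.3317) ≈ 16026.162.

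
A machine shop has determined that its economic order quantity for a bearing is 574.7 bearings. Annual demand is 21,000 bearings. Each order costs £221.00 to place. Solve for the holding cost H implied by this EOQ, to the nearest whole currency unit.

H ≈ £28

Squaring Q* = √(2DS/H) gives Q*² = 2DS/H.
From Q* = √(2DS/H): H = 2DS / Q*² = 2 × 21,000 × 221 / 574.7² = 28.1034.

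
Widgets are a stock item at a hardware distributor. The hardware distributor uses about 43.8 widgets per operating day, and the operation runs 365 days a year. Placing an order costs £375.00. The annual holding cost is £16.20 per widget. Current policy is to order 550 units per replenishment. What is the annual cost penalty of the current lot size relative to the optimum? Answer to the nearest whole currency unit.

Extra cost ≈ £1,418 per year

Annual demand D = 43.8 × 365 = 15,987.
EOQ = √(2DS/H) = √(2 × 15,987 × 375 / 16.2) ≈ 860.31.
Cost at Q* = (D/Q*)S + (Q*/2)H = √(2DSH) ≈ £13,937.07.
Cost at Q = 550: (15,987/550)×375 + (550/2)×16.2 = £10,900.23 + £4,455.00 = £15,355.23.
Excess = £15,355.23 − £13,937.07 = £1,418.15.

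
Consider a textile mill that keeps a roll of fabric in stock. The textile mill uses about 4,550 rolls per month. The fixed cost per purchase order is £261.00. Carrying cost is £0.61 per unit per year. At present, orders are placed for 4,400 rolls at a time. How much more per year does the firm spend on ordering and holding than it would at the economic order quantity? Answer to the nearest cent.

Annual demand D = 4,550 × 12 = 54,600.
EOQ = √(2DS/H) = √(2 × 54,600 × 261 / 0.61) ≈ 6835.44.
Cost at Q* = (D/Q*)S + (Q*/2)H = √(2DSH) ≈ £4,169.62.
Cost at Q = 4,400: (54,600/4,400)×261 + (4,400/2)×0.61 = £3,238.77 + £1,342.00 = £4,580.77.
Excess = £4,580.77 − £4,169.62 = £411.15.

Extra cost ≈ £411.15 per year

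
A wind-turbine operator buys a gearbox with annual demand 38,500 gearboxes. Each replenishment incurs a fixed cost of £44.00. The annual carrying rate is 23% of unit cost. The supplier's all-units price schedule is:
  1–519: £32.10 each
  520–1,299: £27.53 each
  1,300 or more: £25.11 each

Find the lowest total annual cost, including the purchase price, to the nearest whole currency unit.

TC* ≈ £971,792

Holding cost per unit per year at price C is H = 0.23·C.
Candidates are each tier's EOQ (if it falls in that tier) and each price-break quantity.
Tier 1 (£32.10): EOQ = 677.4 exceeds tier's upper bound 519, so this tier is dominated.
EOQ at £27.53 = 731.5 (feasible in tier 2): TC = 38,500×£27.53 + (38,500/731.5)×44 + (731.5/2)×0.23×£27.53 = £1,064,536.68.
EOQ at £25.11 = 765.9 < 1300, so use break Q=1300: TC = 38,500×£25.11 + (38,500/1300.0)×44 + (1300.0/2)×0.23×£25.11 = £971,792.02.
Lowest total cost among the candidates is at Q = 1300.0.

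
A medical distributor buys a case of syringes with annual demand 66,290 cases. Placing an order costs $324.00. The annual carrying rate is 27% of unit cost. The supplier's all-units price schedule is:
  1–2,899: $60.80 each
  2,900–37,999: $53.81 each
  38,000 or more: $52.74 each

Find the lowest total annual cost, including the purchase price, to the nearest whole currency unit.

TC* ≈ $3,595,538

Holding cost per unit per year at price C is H = 0.27·C.
For each price level, check whether its EOQ is feasible; otherwise the best quantity at that price is the breakpoint.
EOQ at $60.80 = 1617.6 (feasible in tier 1): TC = 66,290×$60.80 + (66,290/1617.6)×324 + (1617.6/2)×0.27×$60.80 = $4,056,986.93.
EOQ at $53.81 = 1719.5 < 2900, so use break Q=2900: TC = 66,290×$53.81 + (66,290/2900.0)×324 + (2900.0/2)×0.27×$53.81 = $3,595,537.71.
EOQ at $52.74 = 1736.8 < 38000, so use break Q=38000: TC = 66,290×$52.74 + (66,290/38000.0)×324 + (38000.0/2)×0.27×$52.74 = $3,767,256.01.
Lowest total cost among the candidates is at Q = 2900.0.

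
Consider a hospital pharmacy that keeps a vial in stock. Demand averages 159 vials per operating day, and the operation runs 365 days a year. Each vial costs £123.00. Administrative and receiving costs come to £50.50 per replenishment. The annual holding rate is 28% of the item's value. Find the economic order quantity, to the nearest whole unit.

Q* ≈ 413 vials

Annual demand D = 159 × 365 = 58,035.
Holding cost H = 0.28 × £123.00 = £34.4400 per unit per year.
EOQ = √(2DS / H) = √(2 × 58,035 × 50.5 / 34.44).
= √(5,861,535 / 34.44) = √170,195.5575 ≈ 412.548.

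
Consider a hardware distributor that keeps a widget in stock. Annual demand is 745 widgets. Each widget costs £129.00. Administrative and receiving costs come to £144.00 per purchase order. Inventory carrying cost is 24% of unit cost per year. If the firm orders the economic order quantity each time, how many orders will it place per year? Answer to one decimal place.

Holding cost H = 0.24 × £129.00 = £30.9600 per unit per year.
Q* = √(2DS/H) = √(2 × 745 × 144 / 30.96) ≈ 83.25.
Orders per year = D / Q* = 745 / 83.25 ≈ 8.949.

N ≈ 8.9 orders per year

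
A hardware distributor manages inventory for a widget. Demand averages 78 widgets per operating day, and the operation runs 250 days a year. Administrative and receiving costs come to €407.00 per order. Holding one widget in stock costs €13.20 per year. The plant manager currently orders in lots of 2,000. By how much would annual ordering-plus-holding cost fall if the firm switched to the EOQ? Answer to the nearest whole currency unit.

Annual demand D = 78 × 250 = 19,500.
EOQ = √(2DS/H) = √(2 × 19,500 × 407 / 13.2) ≈ 1096.59.
Cost at Q* = (D/Q*)S + (Q*/2)H = √(2DSH) ≈ €14,474.93.
Cost at Q = 2,000: (19,500/2,000)×407 + (2,000/2)×13.2 = €3,968.25 + €13,200.00 = €17,168.25.
Excess = €17,168.25 − €14,474.93 = €2,693.32.

Extra cost ≈ €2,693 per year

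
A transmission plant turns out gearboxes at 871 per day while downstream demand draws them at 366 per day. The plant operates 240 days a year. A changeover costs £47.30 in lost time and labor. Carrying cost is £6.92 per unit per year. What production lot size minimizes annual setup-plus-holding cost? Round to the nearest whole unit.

Q* ≈ 1,439 gearboxes

Annual demand D = 366 × 240 = 87,840.
Production build-up factor (1 − d/p) = 1 − 366/871 = 0.5798.
Q* = √(2DS / (H(1 − d/p))) = √(2 × 87,840 × 47.3 / (6.92 × 0.5798)).
= √(8,309,664 / 4.0122) ≈ 1439.137.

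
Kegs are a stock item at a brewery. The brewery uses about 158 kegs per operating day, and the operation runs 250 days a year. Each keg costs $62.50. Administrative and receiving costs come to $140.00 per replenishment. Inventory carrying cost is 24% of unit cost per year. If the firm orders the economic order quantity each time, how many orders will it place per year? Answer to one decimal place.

Annual demand D = 158 × 250 = 39,500.
Holding cost H = 0.24 × $62.50 = $15.0000 per unit per year.
The optimal lot size = √(2DS/H) = √(2 × 39,500 × 140 / 15) ≈ 858.68.
Orders per year = D / Q* = 39,500 / 858.68 ≈ 46.001.

N ≈ 46.0 orders per year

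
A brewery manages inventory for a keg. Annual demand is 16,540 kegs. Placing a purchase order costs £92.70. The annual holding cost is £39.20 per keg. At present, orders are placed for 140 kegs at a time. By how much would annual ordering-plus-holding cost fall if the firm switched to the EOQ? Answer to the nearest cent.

Extra cost ≈ £2,731.93 per year

EOQ = √(2DS/H) = √(2 × 16,540 × 92.7 / 39.2) ≈ 279.69.
Cost at Q* = (D/Q*)S + (Q*/2)H = √(2DSH) ≈ £10,963.91.
Cost at Q = 140: (16,540/140)×92.7 + (140/2)×39.2 = £10,951.84 + £2,744.00 = £13,695.84.
Excess = £13,695.84 − £10,963.91 = £2,731.93.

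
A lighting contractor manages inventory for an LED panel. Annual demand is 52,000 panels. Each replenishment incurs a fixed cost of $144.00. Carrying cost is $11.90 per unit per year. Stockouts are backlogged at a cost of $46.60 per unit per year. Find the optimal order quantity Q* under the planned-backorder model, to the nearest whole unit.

With planned backorders, Q* = √(2DS/H) · √((H+B)/B).
√(2DS/H) = √(2 × 52,000 × 144 / 11.9) = 1121.823.
√((H+B)/B) = √((11.9+46.6)/46.6) = 1.1204.
Q* ≈ 1256.925.

Q* ≈ 1,257 panels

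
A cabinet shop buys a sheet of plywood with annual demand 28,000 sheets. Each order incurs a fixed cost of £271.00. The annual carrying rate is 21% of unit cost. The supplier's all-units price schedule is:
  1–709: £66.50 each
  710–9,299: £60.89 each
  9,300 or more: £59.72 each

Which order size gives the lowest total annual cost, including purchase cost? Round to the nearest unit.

Holding cost per unit per year at price C is H = 0.21·C.
Evaluate total cost at each tier's feasible EOQ or, if the EOQ is below the tier, at the tier's minimum quantity.
Tier 1 (£66.50): EOQ = 1042.5 exceeds tier's upper bound 709, so this tier is dominated.
EOQ at £60.89 = 1089.4 (feasible in tier 2): TC = 28,000×£60.89 + (28,000/1089.4)×271 + (1089.4/2)×0.21×£60.89 = £1,718,850.33.
EOQ at £59.72 = 1100.0 < 9300, so use break Q=9300: TC = 28,000×£59.72 + (28,000/9300.0)×271 + (9300.0/2)×0.21×£59.72 = £1,731,292.49.
Lowest total cost is £1,718,850.33 at Q = 1089.4.

Q* ≈ 1,089 sheets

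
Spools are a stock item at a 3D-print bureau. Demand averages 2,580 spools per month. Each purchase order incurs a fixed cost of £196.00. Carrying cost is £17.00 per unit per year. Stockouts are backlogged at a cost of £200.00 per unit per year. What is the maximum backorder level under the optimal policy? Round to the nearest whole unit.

S* ≈ 69 spools

Annual demand D = 2,580 × 12 = 30,960.
With planned backorders, Q* = √(2DS/H) · √((H+B)/B).
√(2DS/H) = √(2 × 30,960 × 196 / 17) = 844.927.
√((H+B)/B) = √((17+200)/200) = 1.0416.
Q* ≈ 880.104.
S* = Q* · H/(H+B) = 880.104 × 17/217 ≈ 68.948.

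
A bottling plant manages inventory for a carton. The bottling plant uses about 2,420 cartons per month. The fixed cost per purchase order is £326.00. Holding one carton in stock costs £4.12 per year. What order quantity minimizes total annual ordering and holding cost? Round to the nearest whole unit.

Annual demand D = 2,420 × 12 = 29,040.
EOQ = √(2DS / H) = √(2 × 29,040 × 326 / 4.12).
= √(18,934,080 / 4.12) = √4,595,650.4854 ≈ 2143.747.

Q* ≈ 2,144 cartons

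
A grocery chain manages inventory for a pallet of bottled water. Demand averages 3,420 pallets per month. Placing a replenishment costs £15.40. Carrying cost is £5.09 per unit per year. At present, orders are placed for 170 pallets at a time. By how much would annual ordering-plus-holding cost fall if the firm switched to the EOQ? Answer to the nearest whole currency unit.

Annual demand D = 3,420 × 12 = 41,040.
EOQ = √(2DS/H) = √(2 × 41,040 × 15.4 / 5.09) ≈ 498.33.
Cost at Q* = (D/Q*)S + (Q*/2)H = √(2DSH) ≈ £2,536.52.
Cost at Q = 170: (41,040/170)×15.4 + (170/2)×5.09 = £3,717.74 + £432.65 = £4,150.39.
Excess = £4,150.39 − £2,536.52 = £1,613.87.

Extra cost ≈ £1,614 per year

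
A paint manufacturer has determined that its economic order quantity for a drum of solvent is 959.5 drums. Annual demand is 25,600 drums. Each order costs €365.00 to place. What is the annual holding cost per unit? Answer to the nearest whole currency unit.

The basic EOQ model gives Q* = √(2DS/H); rearrange for the unknown.
From Q* = √(2DS/H): H = 2DS / Q*² = 2 × 25,600 × 365 / 959.5² = 20.2989.

H ≈ €20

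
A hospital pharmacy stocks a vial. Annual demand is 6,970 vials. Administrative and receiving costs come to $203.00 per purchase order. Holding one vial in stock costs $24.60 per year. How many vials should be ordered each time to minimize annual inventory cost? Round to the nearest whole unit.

Q* ≈ 339 vials

EOQ = √(2DS / H) = √(2 × 6,970 × 203 / 24.6).
= √(2,829,820 / 24.6) = √115,033.3333 ≈ 339.166.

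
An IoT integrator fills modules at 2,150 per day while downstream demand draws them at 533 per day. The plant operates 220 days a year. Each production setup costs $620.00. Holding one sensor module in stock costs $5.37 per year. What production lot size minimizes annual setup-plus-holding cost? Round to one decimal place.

Annual demand D = 533 × 220 = 117,260.
Production build-up factor (1 − d/p) = 1 − 533/2,150 = 0.7521.
Q* = √(2DS / (H(1 − d/p))) = √(2 × 117,260 × 620 / (5.37 × 0.7521)).
= √(145,402,400 / 4.0387) ≈ 6000.160.

Q* ≈ 6,000.2 modules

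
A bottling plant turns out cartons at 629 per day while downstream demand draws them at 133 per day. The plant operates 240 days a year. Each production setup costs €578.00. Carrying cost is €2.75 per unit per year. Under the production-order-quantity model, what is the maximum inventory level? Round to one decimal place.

I_max ≈ 3,252.8 cartons

Annual demand D = 133 × 240 = 31,920.
Production build-up factor (1 − d/p) = 1 − 133/629 = 0.7886.
Q* = √(2DS / (H(1 − d/p))) = √(2 × 31,920 × 578 / (2.75 × 0.7886)).
= √(36,899,520 / 2.1685) ≈ 4125.043.
Maximum inventory = Q*(1 − d/p) = 4125.043 × 0.7886 ≈ 3252.816.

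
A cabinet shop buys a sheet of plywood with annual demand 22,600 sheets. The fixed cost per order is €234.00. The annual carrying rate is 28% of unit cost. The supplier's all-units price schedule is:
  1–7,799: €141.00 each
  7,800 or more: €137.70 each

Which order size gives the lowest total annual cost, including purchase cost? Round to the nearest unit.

Holding cost per unit per year at price C is H = 0.28·C.
Candidates are each tier's EOQ (if it falls in that tier) and each price-break quantity.
EOQ at €141.00 = 517.6 (feasible in tier 1): TC = 22,600×€141.00 + (22,600/517.6)×234 + (517.6/2)×0.28×€141.00 = €3,207,034.58.
EOQ at €137.70 = 523.8 < 7800, so use break Q=7800: TC = 22,600×€137.70 + (22,600/7800.0)×234 + (7800.0/2)×0.28×€137.70 = €3,263,066.40.
Lowest total cost is €3,207,034.58 at Q = 517.6.

Q* ≈ 518 sheets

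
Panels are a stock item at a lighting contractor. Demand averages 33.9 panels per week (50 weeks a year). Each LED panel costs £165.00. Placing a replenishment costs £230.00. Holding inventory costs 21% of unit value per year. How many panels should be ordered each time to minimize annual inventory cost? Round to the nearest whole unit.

Q* ≈ 150 panels

Annual demand D = 33.9 × 50 = 1,695.
Holding cost H = 0.21 × £165.00 = £34.6500 per unit per year.
EOQ = √(2DS / H) = √(2 × 1,695 × 230 / 34.65).
= √(779,700 / 34.65) = √22,502.1645 ≈ 150.007.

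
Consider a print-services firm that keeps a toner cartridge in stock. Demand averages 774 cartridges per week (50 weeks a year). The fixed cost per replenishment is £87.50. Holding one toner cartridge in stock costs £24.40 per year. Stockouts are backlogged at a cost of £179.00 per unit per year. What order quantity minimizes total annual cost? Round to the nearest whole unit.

Q* ≈ 562 cartridges

Annual demand D = 774 × 50 = 38,700.
With planned backorders, Q* = √(2DS/H) · √((H+B)/B).
√(2DS/H) = √(2 × 38,700 × 87.5 / 24.4) = 526.841.
√((H+B)/B) = √((24.4+179)/179) = 1.0660.
Q* ≈ 561.602.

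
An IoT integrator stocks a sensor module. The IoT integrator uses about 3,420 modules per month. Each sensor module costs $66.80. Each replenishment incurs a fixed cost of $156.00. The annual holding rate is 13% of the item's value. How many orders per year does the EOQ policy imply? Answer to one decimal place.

N ≈ 33.8 orders per year

Annual demand D = 3,420 × 12 = 41,040.
Holding cost H = 0.13 × $66.80 = $8.6840 per unit per year.
Q* = √(2DS/H) = √(2 × 41,040 × 156 / 8.684) ≈ 1214.29.
Orders per year = D / Q* = 41,040 / 1214.29 ≈ 33.798.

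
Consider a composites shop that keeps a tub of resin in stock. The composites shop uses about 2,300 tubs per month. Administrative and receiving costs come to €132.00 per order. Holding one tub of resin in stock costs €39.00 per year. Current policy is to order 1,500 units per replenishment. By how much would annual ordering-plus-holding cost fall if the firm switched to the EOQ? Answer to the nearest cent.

Extra cost ≈ €14,821.47 per year

Annual demand D = 2,300 × 12 = 27,600.
EOQ = √(2DS/H) = √(2 × 27,600 × 132 / 39) ≈ 432.24.
Cost at Q* = (D/Q*)S + (Q*/2)H = √(2DSH) ≈ €16,857.33.
Cost at Q = 1,500: (27,600/1,500)×132 + (1,500/2)×39 = €2,428.80 + €29,250.00 = €31,678.80.
Excess = €31,678.80 − €16,857.33 = €14,821.47.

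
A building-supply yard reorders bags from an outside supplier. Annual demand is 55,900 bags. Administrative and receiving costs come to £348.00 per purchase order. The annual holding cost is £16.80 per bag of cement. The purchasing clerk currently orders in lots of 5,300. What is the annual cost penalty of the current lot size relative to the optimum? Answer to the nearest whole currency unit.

EOQ = √(2DS/H) = √(2 × 55,900 × 348 / 16.8) ≈ 1521.79.
Cost at Q* = (D/Q*)S + (Q*/2)H = √(2DSH) ≈ £25,566.14.
Cost at Q = 5,300: (55,900/5,300)×348 + (5,300/2)×16.8 = £3,670.42 + £44,520.00 = £48,190.42.
Excess = £48,190.42 − £25,566.14 = £22,624.27.

Extra cost ≈ £22,624 per year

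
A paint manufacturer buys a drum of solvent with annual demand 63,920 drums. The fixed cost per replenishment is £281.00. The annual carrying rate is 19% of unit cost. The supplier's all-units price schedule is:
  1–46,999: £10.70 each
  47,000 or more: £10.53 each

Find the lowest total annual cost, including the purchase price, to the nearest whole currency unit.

Holding cost per unit per year at price C is H = 0.19·C.
Evaluate total cost at each tier's feasible EOQ or, if the EOQ is below the tier, at the tier's minimum quantity.
EOQ at £10.70 = 4203.6 (feasible in tier 1): TC = 63,920×£10.70 + (63,920/4203.6)×281 + (4203.6/2)×0.19×£10.70 = £692,489.85.
EOQ at £10.53 = 4237.4 < 47000, so use break Q=47000: TC = 63,920×£10.53 + (63,920/47000.0)×281 + (47000.0/2)×0.19×£10.53 = £720,476.21.
Lowest total cost among the candidates is at Q = 4203.6.

TC* ≈ £692,490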